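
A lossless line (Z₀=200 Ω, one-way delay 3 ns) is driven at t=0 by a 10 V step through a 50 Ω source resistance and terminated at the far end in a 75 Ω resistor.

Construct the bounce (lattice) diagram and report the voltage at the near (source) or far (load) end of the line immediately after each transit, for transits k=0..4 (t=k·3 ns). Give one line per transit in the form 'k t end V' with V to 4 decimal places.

0 0 source 8.0000
1 3 load 4.3636
2 6 source 6.5455
3 9 load 5.5537
4 12 source 6.1488

Γ_L=-0.454545, Γ_S=-0.600000; launch V₁=10·200/250=8.000000
k=0 src: V=8.0000
k=1 load: inc=8.000000, refl=8.000000·-0.454545=-3.6364; V=0.000000+8.000000+-3.636364=4.3636
k=2 src: inc=-3.636364, refl=-3.636364·-0.600000=2.1818; V=8.000000+-3.636364+2.181818=6.5455
k=3 load: inc=2.181818, refl=2.181818·-0.454545=-0.9917; V=4.363636+2.181818+-0.991736=5.5537
k=4 src: inc=-0.991736, refl=-0.991736·-0.600000=0.5950; V=6.545455+-0.991736+0.595041=6.1488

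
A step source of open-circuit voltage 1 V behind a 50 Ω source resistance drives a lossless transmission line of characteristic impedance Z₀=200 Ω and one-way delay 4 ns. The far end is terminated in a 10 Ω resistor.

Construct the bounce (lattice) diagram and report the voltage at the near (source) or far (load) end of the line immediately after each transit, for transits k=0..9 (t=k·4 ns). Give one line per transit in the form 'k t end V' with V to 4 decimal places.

0 0 source 0.8000
1 4 load 0.0762
2 8 source 0.5105
3 12 load 0.1176
4 16 source 0.3533
5 20 load 0.1400
6 24 source 0.2680
7 28 load 0.1522
8 32 source 0.2217
9 36 load 0.1588

Γ_L=-0.904762, Γ_S=-0.600000; launch V₁=1·200/250=0.800000
k=0 src: V=0.8000
k=1 load: inc=0.800000, refl=0.800000·-0.904762=-0.7238; V=0.000000+0.800000+-0.723810=0.0762
k=2 src: inc=-0.723810, refl=-0.723810·-0.600000=0.4343; V=0.800000+-0.723810+0.434286=0.5105
k=3 load: inc=0.434286, refl=0.434286·-0.904762=-0.3929; V=0.076190+0.434286+-0.392925=0.1176
k=4 src: inc=-0.392925, refl=-0.392925·-0.600000=0.2358; V=0.510476+-0.392925+0.235755=0.3533
k=5 load: inc=0.235755, refl=0.235755·-0.904762=-0.2133; V=0.117551+0.235755+-0.213302=0.1400
k=6 src: inc=-0.213302, refl=-0.213302·-0.600000=0.1280; V=0.353306+-0.213302+0.127981=0.2680
k=7 load: inc=0.127981, refl=0.127981·-0.904762=-0.1158; V=0.140004+0.127981+-0.115793=0.1522
k=8 src: inc=-0.115793, refl=-0.115793·-0.600000=0.0695; V=0.267985+-0.115793+0.069476=0.2217
k=9 load: inc=0.069476, refl=0.069476·-0.904762=-0.0629; V=0.152193+0.069476+-0.062859=0.1588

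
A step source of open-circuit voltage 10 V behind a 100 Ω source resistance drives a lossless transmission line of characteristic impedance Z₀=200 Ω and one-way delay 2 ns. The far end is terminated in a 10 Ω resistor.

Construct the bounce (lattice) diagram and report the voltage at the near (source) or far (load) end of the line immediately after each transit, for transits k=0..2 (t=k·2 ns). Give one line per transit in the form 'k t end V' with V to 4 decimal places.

Γ_L=-0.904762, Γ_S=-0.333333; launch V₁=10·200/300=6.666667
k=0 src: V=6.6667
k=1 load: inc=6.666667, refl=6.666667·-0.904762=-6.0317; V=0.000000+6.666667+-6.031746=0.6349
k=2 src: inc=-6.031746, refl=-6.031746·-0.333333=2.0106; V=6.666667+-6.031746+2.010582=2.6455

0 0 source 6.6667
1 2 load 0.6349
2 4 source 2.6455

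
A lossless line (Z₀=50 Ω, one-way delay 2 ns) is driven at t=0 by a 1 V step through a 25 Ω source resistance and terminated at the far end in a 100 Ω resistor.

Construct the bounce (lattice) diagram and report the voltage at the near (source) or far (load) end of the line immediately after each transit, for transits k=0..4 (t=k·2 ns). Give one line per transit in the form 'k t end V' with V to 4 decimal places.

0 0 source 0.6667
1 2 load 0.8889
2 4 source 0.8148
3 6 load 0.7901
4 8 source 0.7984

Γ_L=0.333333, Γ_S=-0.333333; launch V₁=1·50/75=0.666667
k=0 src: V=0.6667
k=1 load: inc=0.666667, refl=0.666667·0.333333=0.2222; V=0.000000+0.666667+0.222222=0.8889
k=2 src: inc=0.222222, refl=0.222222·-0.333333=-0.0741; V=0.666667+0.222222+-0.074074=0.8148
k=3 load: inc=-0.074074, refl=-0.074074·0.333333=-0.0247; V=0.888889+-0.074074+-0.024691=0.7901
k=4 src: inc=-0.024691, refl=-0.024691·-0.333333=0.0082; V=0.814815+-0.024691+0.008230=0.7984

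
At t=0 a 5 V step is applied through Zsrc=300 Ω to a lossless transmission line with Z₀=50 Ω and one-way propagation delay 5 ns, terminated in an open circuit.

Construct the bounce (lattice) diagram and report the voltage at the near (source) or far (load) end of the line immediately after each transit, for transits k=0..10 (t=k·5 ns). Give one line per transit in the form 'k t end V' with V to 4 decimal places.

0 0 source 0.7143
1 5 load 1.4286
2 10 source 1.9388
3 15 load 2.4490
4 20 source 2.8134
5 25 load 3.1778
6 30 source 3.4382
7 35 load 3.6985
8 40 source 3.8844
9 45 load 4.0703
10 50 source 4.2031

Γ_L=1.000000, Γ_S=0.714286; launch V₁=5·50/350=0.714286
k=0 src: V=0.7143
k=1 load: inc=0.714286, refl=0.714286·1.000000=0.7143; V=0.000000+0.714286+0.714286=1.4286
k=2 src: inc=0.714286, refl=0.714286·0.714286=0.5102; V=0.714286+0.714286+0.510204=1.9388
k=3 load: inc=0.510204, refl=0.510204·1.000000=0.5102; V=1.428571+0.510204+0.510204=2.4490
k=4 src: inc=0.510204, refl=0.510204·0.714286=0.3644; V=1.938776+0.510204+0.364431=2.8134
k=5 load: inc=0.364431, refl=0.364431·1.000000=0.3644; V=2.448980+0.364431+0.364431=3.1778
k=6 src: inc=0.364431, refl=0.364431·0.714286=0.2603; V=2.813411+0.364431+0.260308=3.4382
k=7 load: inc=0.260308, refl=0.260308·1.000000=0.2603; V=3.177843+0.260308+0.260308=3.6985
k=8 src: inc=0.260308, refl=0.260308·0.714286=0.1859; V=3.438151+0.260308+0.185934=3.8844
k=9 load: inc=0.185934, refl=0.185934·1.000000=0.1859; V=3.698459+0.185934+0.185934=4.0703
k=10 src: inc=0.185934, refl=0.185934·0.714286=0.1328; V=3.884393+0.185934+0.132810=4.2031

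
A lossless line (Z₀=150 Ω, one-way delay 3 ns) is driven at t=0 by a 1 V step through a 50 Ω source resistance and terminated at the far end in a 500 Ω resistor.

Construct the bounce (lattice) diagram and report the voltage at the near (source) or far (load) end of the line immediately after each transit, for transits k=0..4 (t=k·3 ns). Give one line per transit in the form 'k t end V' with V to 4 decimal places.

0 0 source 0.7500
1 3 load 1.1538
2 6 source 0.9519
3 9 load 0.8432
4 12 source 0.8976

Γ_L=0.538462, Γ_S=-0.500000; launch V₁=1·150/200=0.750000
k=0 src: V=0.7500
k=1 load: inc=0.750000, refl=0.750000·0.538462=0.4038; V=0.000000+0.750000+0.403846=1.1538
k=2 src: inc=0.403846, refl=0.403846·-0.500000=-0.2019; V=0.750000+0.403846+-0.201923=0.9519
k=3 load: inc=-0.201923, refl=-0.201923·0.538462=-0.1087; V=1.153846+-0.201923+-0.108728=0.8432
k=4 src: inc=-0.108728, refl=-0.108728·-0.500000=0.0544; V=0.951923+-0.108728+0.054364=0.8976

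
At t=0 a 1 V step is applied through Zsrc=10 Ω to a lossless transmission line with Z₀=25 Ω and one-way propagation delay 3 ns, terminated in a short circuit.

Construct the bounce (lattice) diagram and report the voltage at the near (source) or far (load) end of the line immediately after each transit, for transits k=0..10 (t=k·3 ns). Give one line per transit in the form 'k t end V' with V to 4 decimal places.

Γ_L=-1.000000, Γ_S=-0.428571; launch V₁=1·25/35=0.714286
k=0 src: V=0.7143
k=1 load: inc=0.714286, refl=0.714286·-1.000000=-0.7143; V=0.000000+0.714286+-0.714286=0.0000
k=2 src: inc=-0.714286, refl=-0.714286·-0.428571=0.3061; V=0.714286+-0.714286+0.306122=0.3061
k=3 load: inc=0.306122, refl=0.306122·-1.000000=-0.3061; V=0.000000+0.306122+-0.306122=0.0000
k=4 src: inc=-0.306122, refl=-0.306122·-0.428571=0.1312; V=0.306122+-0.306122+0.131195=0.1312
k=5 load: inc=0.131195, refl=0.131195·-1.000000=-0.1312; V=0.000000+0.131195+-0.131195=0.0000
k=6 src: inc=-0.131195, refl=-0.131195·-0.428571=0.0562; V=0.131195+-0.131195+0.056227=0.0562
k=7 load: inc=0.056227, refl=0.056227·-1.000000=-0.0562; V=0.000000+0.056227+-0.056227=0.0000
k=8 src: inc=-0.056227, refl=-0.056227·-0.428571=0.0241; V=0.056227+-0.056227+0.024097=0.0241
k=9 load: inc=0.024097, refl=0.024097·-1.000000=-0.0241; V=0.000000+0.024097+-0.024097=0.0000
k=10 src: inc=-0.024097, refl=-0.024097·-0.428571=0.0103; V=0.024097+-0.024097+0.010327=0.0103

0 0 source 0.7143
1 3 load 0.0000
2 6 source 0.3061
3 9 load 0.0000
4 12 source 0.1312
5 15 load 0.0000
6 18 source 0.0562
7 21 load 0.0000
8 24 source 0.0241
9 27 load 0.0000
10 30 source 0.0103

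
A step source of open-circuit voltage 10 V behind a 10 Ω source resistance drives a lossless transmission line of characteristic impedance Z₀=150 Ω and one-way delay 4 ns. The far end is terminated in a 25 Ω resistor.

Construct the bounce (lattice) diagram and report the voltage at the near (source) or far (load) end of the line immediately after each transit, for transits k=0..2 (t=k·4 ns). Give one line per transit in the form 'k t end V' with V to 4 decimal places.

0 0 source 9.3750
1 4 load 2.6786
2 8 source 8.5379

Γ_L=-0.714286, Γ_S=-0.875000; launch V₁=10·150/160=9.375000
k=0 src: V=9.3750
k=1 load: inc=9.375000, refl=9.375000·-0.714286=-6.6964; V=0.000000+9.375000+-6.696429=2.6786
k=2 src: inc=-6.696429, refl=-6.696429·-0.875000=5.8594; V=9.375000+-6.696429+5.859375=8.5379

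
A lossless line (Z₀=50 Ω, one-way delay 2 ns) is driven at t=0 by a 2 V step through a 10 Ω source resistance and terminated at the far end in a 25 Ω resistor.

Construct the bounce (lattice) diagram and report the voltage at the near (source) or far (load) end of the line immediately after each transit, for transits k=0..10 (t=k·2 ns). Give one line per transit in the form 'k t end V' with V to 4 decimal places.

0 0 source 1.6667
1 2 load 1.1111
2 4 source 1.4815
3 6 load 1.3580
4 8 source 1.4403
5 10 load 1.4129
6 12 source 1.4312
7 14 load 1.4251
8 16 source 1.4292
9 18 load 1.4278
10 20 source 1.4287

Γ_L=-0.333333, Γ_S=-0.666667; launch V₁=2·50/60=1.666667
k=0 src: V=1.6667
k=1 load: inc=1.666667, refl=1.666667·-0.333333=-0.5556; V=0.000000+1.666667+-0.555556=1.1111
k=2 src: inc=-0.555556, refl=-0.555556·-0.666667=0.3704; V=1.666667+-0.555556+0.370370=1.4815
k=3 load: inc=0.370370, refl=0.370370·-0.333333=-0.1235; V=1.111111+0.370370+-0.123457=1.3580
k=4 src: inc=-0.123457, refl=-0.123457·-0.666667=0.0823; V=1.481481+-0.123457+0.082305=1.4403
k=5 load: inc=0.082305, refl=0.082305·-0.333333=-0.0274; V=1.358025+0.082305+-0.027435=1.4129
k=6 src: inc=-0.027435, refl=-0.027435·-0.666667=0.0183; V=1.440329+-0.027435+0.018290=1.4312
k=7 load: inc=0.018290, refl=0.018290·-0.333333=-0.0061; V=1.412894+0.018290+-0.006097=1.4251
k=8 src: inc=-0.006097, refl=-0.006097·-0.666667=0.0041; V=1.431184+-0.006097+0.004064=1.4292
k=9 load: inc=0.004064, refl=0.004064·-0.333333=-0.0014; V=1.425088+0.004064+-0.001355=1.4278
k=10 src: inc=-0.001355, refl=-0.001355·-0.666667=0.0009; V=1.429152+-0.001355+0.000903=1.4287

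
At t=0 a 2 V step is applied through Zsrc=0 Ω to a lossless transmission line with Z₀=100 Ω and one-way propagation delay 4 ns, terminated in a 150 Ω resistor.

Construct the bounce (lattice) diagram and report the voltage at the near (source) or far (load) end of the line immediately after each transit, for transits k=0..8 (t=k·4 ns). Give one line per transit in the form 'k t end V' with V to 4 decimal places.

Γ_L=0.200000, Γ_S=-1.000000; launch V₁=2·100/100=2.000000
k=0 src: V=2.0000
k=1 load: inc=2.000000, refl=2.000000·0.200000=0.4000; V=0.000000+2.000000+0.400000=2.4000
k=2 src: inc=0.400000, refl=0.400000·-1.000000=-0.4000; V=2.000000+0.400000+-0.400000=2.0000
k=3 load: inc=-0.400000, refl=-0.400000·0.200000=-0.0800; V=2.400000+-0.400000+-0.080000=1.9200
k=4 src: inc=-0.080000, refl=-0.080000·-1.000000=0.0800; V=2.000000+-0.080000+0.080000=2.0000
k=5 load: inc=0.080000, refl=0.080000·0.200000=0.0160; V=1.920000+0.080000+0.016000=2.0160
k=6 src: inc=0.016000, refl=0.016000·-1.000000=-0.0160; V=2.000000+0.016000+-0.016000=2.0000
k=7 load: inc=-0.016000, refl=-0.016000·0.200000=-0.0032; V=2.016000+-0.016000+-0.003200=1.9968
k=8 src: inc=-0.003200, refl=-0.003200·-1.000000=0.0032; V=2.000000+-0.003200+0.003200=2.0000

0 0 source 2.0000
1 4 load 2.4000
2 8 source 2.0000
3 12 load 1.9200
4 16 source 2.0000
5 20 load 2.0160
6 24 source 2.0000
7 28 load 1.9968
8 32 source 2.0000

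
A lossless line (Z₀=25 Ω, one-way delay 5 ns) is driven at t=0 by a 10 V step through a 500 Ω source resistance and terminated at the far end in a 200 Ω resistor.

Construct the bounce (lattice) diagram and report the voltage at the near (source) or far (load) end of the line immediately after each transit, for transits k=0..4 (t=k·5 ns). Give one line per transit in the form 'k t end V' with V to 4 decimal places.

Γ_L=0.777778, Γ_S=0.904762; launch V₁=10·25/525=0.476190
k=0 src: V=0.4762
k=1 load: inc=0.476190, refl=0.476190·0.777778=0.3704; V=0.000000+0.476190+0.370370=0.8466
k=2 src: inc=0.370370, refl=0.370370·0.904762=0.3351; V=0.476190+0.370370+0.335097=1.1817
k=3 load: inc=0.335097, refl=0.335097·0.777778=0.2606; V=0.846561+0.335097+0.260631=1.4423
k=4 src: inc=0.260631, refl=0.260631·0.904762=0.2358; V=1.181658+0.260631+0.235809=1.6781

0 0 source 0.4762
1 5 load 0.8466
2 10 source 1.1817
3 15 load 1.4423
4 20 source 1.6781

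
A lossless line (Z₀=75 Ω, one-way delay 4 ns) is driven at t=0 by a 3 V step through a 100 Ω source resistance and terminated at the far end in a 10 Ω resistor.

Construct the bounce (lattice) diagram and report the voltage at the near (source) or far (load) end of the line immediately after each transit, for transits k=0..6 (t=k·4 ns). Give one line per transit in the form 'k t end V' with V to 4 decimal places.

0 0 source 1.2857
1 4 load 0.3025
2 8 source 0.1621
3 12 load 0.2695
4 16 source 0.2848
5 20 load 0.2731
6 24 source 0.2714

Γ_L=-0.764706, Γ_S=0.142857; launch V₁=3·75/175=1.285714
k=0 src: V=1.2857
k=1 load: inc=1.285714, refl=1.285714·-0.764706=-0.9832; V=0.000000+1.285714+-0.983193=0.3025
k=2 src: inc=-0.983193, refl=-0.983193·0.142857=-0.1405; V=1.285714+-0.983193+-0.140456=0.1621
k=3 load: inc=-0.140456, refl=-0.140456·-0.764706=0.1074; V=0.302521+-0.140456+0.107408=0.2695
k=4 src: inc=0.107408, refl=0.107408·0.142857=0.0153; V=0.162065+0.107408+0.015344=0.2848
k=5 load: inc=0.015344, refl=0.015344·-0.764706=-0.0117; V=0.269472+0.015344+-0.011734=0.2731
k=6 src: inc=-0.011734, refl=-0.011734·0.142857=-0.0017; V=0.284816+-0.011734+-0.001676=0.2714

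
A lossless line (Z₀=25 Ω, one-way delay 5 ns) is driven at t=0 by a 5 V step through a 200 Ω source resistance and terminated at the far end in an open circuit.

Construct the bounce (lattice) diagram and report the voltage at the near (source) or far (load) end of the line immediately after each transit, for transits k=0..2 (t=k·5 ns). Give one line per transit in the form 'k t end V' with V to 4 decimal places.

Γ_L=1.000000, Γ_S=0.777778; launch V₁=5·25/225=0.555556
k=0 src: V=0.5556
k=1 load: inc=0.555556, refl=0.555556·1.000000=0.5556; V=0.000000+0.555556+0.555556=1.1111
k=2 src: inc=0.555556, refl=0.555556·0.777778=0.4321; V=0.555556+0.555556+0.432099=1.5432

0 0 source 0.5556
1 5 load 1.1111
2 10 source 1.5432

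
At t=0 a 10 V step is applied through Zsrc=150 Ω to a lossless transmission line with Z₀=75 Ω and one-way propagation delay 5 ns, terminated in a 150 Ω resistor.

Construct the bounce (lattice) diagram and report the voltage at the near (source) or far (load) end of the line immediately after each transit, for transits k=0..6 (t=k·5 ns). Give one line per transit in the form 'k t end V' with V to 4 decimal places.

0 0 source 3.3333
1 5 load 4.4444
2 10 source 4.8148
3 15 load 4.9383
4 20 source 4.9794
5 25 load 4.9931
6 30 source 4.9977

Γ_L=0.333333, Γ_S=0.333333; launch V₁=10·75/225=3.333333
k=0 src: V=3.3333
k=1 load: inc=3.333333, refl=3.333333·0.333333=1.1111; V=0.000000+3.333333+1.111111=4.4444
k=2 src: inc=1.111111, refl=1.111111·0.333333=0.3704; V=3.333333+1.111111+0.370370=4.8148
k=3 load: inc=0.370370, refl=0.370370·0.333333=0.1235; V=4.444444+0.370370+0.123457=4.9383
k=4 src: inc=0.123457, refl=0.123457·0.333333=0.0412; V=4.814815+0.123457+0.041152=4.9794
k=5 load: inc=0.041152, refl=0.041152·0.333333=0.0137; V=4.938272+0.041152+0.013717=4.9931
k=6 src: inc=0.013717, refl=0.013717·0.333333=0.0046; V=4.979424+0.013717+0.004572=4.9977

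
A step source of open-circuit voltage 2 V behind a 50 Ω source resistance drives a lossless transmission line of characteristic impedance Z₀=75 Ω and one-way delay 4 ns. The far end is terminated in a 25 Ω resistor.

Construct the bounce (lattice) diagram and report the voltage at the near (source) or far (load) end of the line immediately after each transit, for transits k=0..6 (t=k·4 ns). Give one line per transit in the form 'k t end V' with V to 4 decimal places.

0 0 source 1.2000
1 4 load 0.6000
2 8 source 0.7200
3 12 load 0.6600
4 16 source 0.6720
5 20 load 0.6660
6 24 source 0.6672

Γ_L=-0.500000, Γ_S=-0.200000; launch V₁=2·75/125=1.200000
k=0 src: V=1.2000
k=1 load: inc=1.200000, refl=1.200000·-0.500000=-0.6000; V=0.000000+1.200000+-0.600000=0.6000
k=2 src: inc=-0.600000, refl=-0.600000·-0.200000=0.1200; V=1.200000+-0.600000+0.120000=0.7200
k=3 load: inc=0.120000, refl=0.120000·-0.500000=-0.0600; V=0.600000+0.120000+-0.060000=0.6600
k=4 src: inc=-0.060000, refl=-0.060000·-0.200000=0.0120; V=0.720000+-0.060000+0.012000=0.6720
k=5 load: inc=0.012000, refl=0.012000·-0.500000=-0.0060; V=0.660000+0.012000+-0.006000=0.6660
k=6 src: inc=-0.006000, refl=-0.006000·-0.200000=0.0012; V=0.672000+-0.006000+0.001200=0.6672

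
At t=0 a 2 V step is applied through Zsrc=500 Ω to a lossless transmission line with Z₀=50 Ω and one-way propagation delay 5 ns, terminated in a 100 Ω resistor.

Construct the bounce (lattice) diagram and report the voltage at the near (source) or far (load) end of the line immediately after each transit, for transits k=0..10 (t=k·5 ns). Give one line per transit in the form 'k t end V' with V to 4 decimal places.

Γ_L=0.333333, Γ_S=0.818182; launch V₁=2·50/550=0.181818
k=0 src: V=0.1818
k=1 load: inc=0.181818, refl=0.181818·0.333333=0.0606; V=0.000000+0.181818+0.060606=0.2424
k=2 src: inc=0.060606, refl=0.060606·0.818182=0.0496; V=0.181818+0.060606+0.049587=0.2920
k=3 load: inc=0.049587, refl=0.049587·0.333333=0.0165; V=0.242424+0.049587+0.016529=0.3085
k=4 src: inc=0.016529, refl=0.016529·0.818182=0.0135; V=0.292011+0.016529+0.013524=0.3221
k=5 load: inc=0.013524, refl=0.013524·0.333333=0.0045; V=0.308540+0.013524+0.004508=0.3266
k=6 src: inc=0.004508, refl=0.004508·0.818182=0.0037; V=0.322064+0.004508+0.003688=0.3303
k=7 load: inc=0.003688, refl=0.003688·0.333333=0.0012; V=0.326572+0.003688+0.001229=0.3315
k=8 src: inc=0.001229, refl=0.001229·0.818182=0.0010; V=0.330260+0.001229+0.001006=0.3325
k=9 load: inc=0.001006, refl=0.001006·0.333333=0.0003; V=0.331489+0.001006+0.000335=0.3328
k=10 src: inc=0.000335, refl=0.000335·0.818182=0.0003; V=0.332495+0.000335+0.000274=0.3331

0 0 source 0.1818
1 5 load 0.2424
2 10 source 0.2920
3 15 load 0.3085
4 20 source 0.3221
5 25 load 0.3266
6 30 source 0.3303
7 35 load 0.3315
8 40 source 0.3325
9 45 load 0.3328
10 50 source 0.3331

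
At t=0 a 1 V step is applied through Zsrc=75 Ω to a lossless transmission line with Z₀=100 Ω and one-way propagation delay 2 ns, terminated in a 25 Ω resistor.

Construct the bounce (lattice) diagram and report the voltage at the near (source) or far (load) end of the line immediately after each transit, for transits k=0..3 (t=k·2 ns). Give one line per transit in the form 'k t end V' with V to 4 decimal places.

0 0 source 0.5714
1 2 load 0.2286
2 4 source 0.2776
3 6 load 0.2482

Γ_L=-0.600000, Γ_S=-0.142857; launch V₁=1·100/175=0.571429
k=0 src: V=0.5714
k=1 load: inc=0.571429, refl=0.571429·-0.600000=-0.3429; V=0.000000+0.571429+-0.342857=0.2286
k=2 src: inc=-0.342857, refl=-0.342857·-0.142857=0.0490; V=0.571429+-0.342857+0.048980=0.2776
k=3 load: inc=0.048980, refl=0.048980·-0.600000=-0.0294; V=0.228571+0.048980+-0.029388=0.2482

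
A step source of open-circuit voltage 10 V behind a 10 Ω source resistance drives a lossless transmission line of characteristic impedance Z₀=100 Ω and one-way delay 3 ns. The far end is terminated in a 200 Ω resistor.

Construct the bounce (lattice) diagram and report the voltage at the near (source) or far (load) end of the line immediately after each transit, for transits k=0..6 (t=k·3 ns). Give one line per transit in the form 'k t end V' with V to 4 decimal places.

Γ_L=0.333333, Γ_S=-0.818182; launch V₁=10·100/110=9.090909
k=0 src: V=9.0909
k=1 load: inc=9.090909, refl=9.090909·0.333333=3.0303; V=0.000000+9.090909+3.030303=12.1212
k=2 src: inc=3.030303, refl=3.030303·-0.818182=-2.4793; V=9.090909+3.030303+-2.479339=9.6419
k=3 load: inc=-2.479339, refl=-2.479339·0.333333=-0.8264; V=12.121212+-2.479339+-0.826446=8.8154
k=4 src: inc=-0.826446, refl=-0.826446·-0.818182=0.6762; V=9.641873+-0.826446+0.676183=9.4916
k=5 load: inc=0.676183, refl=0.676183·0.333333=0.2254; V=8.815427+0.676183+0.225394=9.7170
k=6 src: inc=0.225394, refl=0.225394·-0.818182=-0.1844; V=9.491610+0.225394+-0.184414=9.5326

0 0 source 9.0909
1 3 load 12.1212
2 6 source 9.6419
3 9 load 8.8154
4 12 source 9.4916
5 15 load 9.7170
6 18 source 9.5326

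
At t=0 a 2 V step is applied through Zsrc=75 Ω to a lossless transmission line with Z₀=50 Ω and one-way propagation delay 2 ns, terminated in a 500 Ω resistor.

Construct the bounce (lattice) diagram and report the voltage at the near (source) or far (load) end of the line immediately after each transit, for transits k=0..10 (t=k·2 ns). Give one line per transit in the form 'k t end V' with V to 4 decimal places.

0 0 source 0.8000
1 2 load 1.4545
2 4 source 1.5855
3 6 load 1.6926
4 8 source 1.7140
5 10 load 1.7315
6 12 source 1.7350
7 14 load 1.7379
8 16 source 1.7385
9 18 load 1.7389
10 20 source 1.7390

Γ_L=0.818182, Γ_S=0.200000; launch V₁=2·50/125=0.800000
k=0 src: V=0.8000
k=1 load: inc=0.800000, refl=0.800000·0.818182=0.6545; V=0.000000+0.800000+0.654545=1.4545
k=2 src: inc=0.654545, refl=0.654545·0.200000=0.1309; V=0.800000+0.654545+0.130909=1.5855
k=3 load: inc=0.130909, refl=0.130909·0.818182=0.1071; V=1.454545+0.130909+0.107107=1.6926
k=4 src: inc=0.107107, refl=0.107107·0.200000=0.0214; V=1.585455+0.107107+0.021421=1.7140
k=5 load: inc=0.021421, refl=0.021421·0.818182=0.0175; V=1.692562+0.021421+0.017527=1.7315
k=6 src: inc=0.017527, refl=0.017527·0.200000=0.0035; V=1.713983+0.017527+0.003505=1.7350
k=7 load: inc=0.003505, refl=0.003505·0.818182=0.0029; V=1.731510+0.003505+0.002868=1.7379
k=8 src: inc=0.002868, refl=0.002868·0.200000=0.0006; V=1.735015+0.002868+0.000574=1.7385
k=9 load: inc=0.000574, refl=0.000574·0.818182=0.0005; V=1.737883+0.000574+0.000469=1.7389
k=10 src: inc=0.000469, refl=0.000469·0.200000=0.0001; V=1.738457+0.000469+0.000094=1.7390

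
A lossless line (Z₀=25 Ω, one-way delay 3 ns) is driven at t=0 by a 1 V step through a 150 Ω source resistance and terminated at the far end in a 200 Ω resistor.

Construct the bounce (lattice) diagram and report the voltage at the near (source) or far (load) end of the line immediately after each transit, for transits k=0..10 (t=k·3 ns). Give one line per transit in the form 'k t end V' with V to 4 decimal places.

0 0 source 0.1429
1 3 load 0.2540
2 6 source 0.3333
3 9 load 0.3951
4 12 source 0.4392
5 15 load 0.4734
6 18 source 0.4979
7 21 load 0.5170
8 24 source 0.5306
9 27 load 0.5412
10 30 source 0.5487

Γ_L=0.777778, Γ_S=0.714286; launch V₁=1·25/175=0.142857
k=0 src: V=0.1429
k=1 load: inc=0.142857, refl=0.142857·0.777778=0.1111; V=0.000000+0.142857+0.111111=0.2540
k=2 src: inc=0.111111, refl=0.111111·0.714286=0.0794; V=0.142857+0.111111+0.079365=0.3333
k=3 load: inc=0.079365, refl=0.079365·0.777778=0.0617; V=0.253968+0.079365+0.061728=0.3951
k=4 src: inc=0.061728, refl=0.061728·0.714286=0.0441; V=0.333333+0.061728+0.044092=0.4392
k=5 load: inc=0.044092, refl=0.044092·0.777778=0.0343; V=0.395062+0.044092+0.034294=0.4734
k=6 src: inc=0.034294, refl=0.034294·0.714286=0.0245; V=0.439153+0.034294+0.024495=0.4979
k=7 load: inc=0.024495, refl=0.024495·0.777778=0.0191; V=0.473447+0.024495+0.019052=0.5170
k=8 src: inc=0.019052, refl=0.019052·0.714286=0.0136; V=0.497942+0.019052+0.013609=0.5306
k=9 load: inc=0.013609, refl=0.013609·0.777778=0.0106; V=0.516994+0.013609+0.010584=0.5412
k=10 src: inc=0.010584, refl=0.010584·0.714286=0.0076; V=0.530603+0.010584+0.007560=0.5487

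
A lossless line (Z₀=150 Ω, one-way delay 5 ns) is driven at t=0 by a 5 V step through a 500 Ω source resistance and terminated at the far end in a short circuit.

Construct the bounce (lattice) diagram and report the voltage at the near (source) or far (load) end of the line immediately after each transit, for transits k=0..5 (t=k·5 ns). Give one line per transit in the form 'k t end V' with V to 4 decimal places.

0 0 source 1.1538
1 5 load 0.0000
2 10 source -0.6213
3 15 load 0.0000
4 20 source 0.3345
5 25 load 0.0000

Γ_L=-1.000000, Γ_S=0.538462; launch V₁=5·150/650=1.153846
k=0 src: V=1.1538
k=1 load: inc=1.153846, refl=1.153846·-1.000000=-1.1538; V=0.000000+1.153846+-1.153846=0.0000
k=2 src: inc=-1.153846, refl=-1.153846·0.538462=-0.6213; V=1.153846+-1.153846+-0.621302=-0.6213
k=3 load: inc=-0.621302, refl=-0.621302·-1.000000=0.6213; V=0.000000+-0.621302+0.621302=0.0000
k=4 src: inc=0.621302, refl=0.621302·0.538462=0.3345; V=-0.621302+0.621302+0.334547=0.3345
k=5 load: inc=0.334547, refl=0.334547·-1.000000=-0.3345; V=0.000000+0.334547+-0.334547=0.0000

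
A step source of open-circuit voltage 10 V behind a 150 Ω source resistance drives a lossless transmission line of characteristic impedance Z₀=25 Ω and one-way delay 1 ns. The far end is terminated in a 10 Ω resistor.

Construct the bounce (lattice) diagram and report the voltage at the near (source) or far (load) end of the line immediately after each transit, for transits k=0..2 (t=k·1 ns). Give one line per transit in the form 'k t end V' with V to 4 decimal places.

Γ_L=-0.428571, Γ_S=0.714286; launch V₁=10·25/175=1.428571
k=0 src: V=1.4286
k=1 load: inc=1.428571, refl=1.428571·-0.428571=-0.6122; V=0.000000+1.428571+-0.612245=0.8163
k=2 src: inc=-0.612245, refl=-0.612245·0.714286=-0.4373; V=1.428571+-0.612245+-0.437318=0.3790

0 0 source 1.4286
1 1 load 0.8163
2 2 source 0.3790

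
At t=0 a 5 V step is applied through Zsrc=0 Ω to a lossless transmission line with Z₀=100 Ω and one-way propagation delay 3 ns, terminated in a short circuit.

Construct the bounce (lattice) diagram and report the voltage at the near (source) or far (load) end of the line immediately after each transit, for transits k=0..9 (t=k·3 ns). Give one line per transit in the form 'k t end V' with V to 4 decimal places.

0 0 source 5.0000
1 3 load 0.0000
2 6 source 5.0000
3 9 load 0.0000
4 12 source 5.0000
5 15 load 0.0000
6 18 source 5.0000
7 21 load 0.0000
8 24 source 5.0000
9 27 load 0.0000

Γ_L=-1.000000, Γ_S=-1.000000; launch V₁=5·100/100=5.000000
k=0 src: V=5.0000
k=1 load: inc=5.000000, refl=5.000000·-1.000000=-5.0000; V=0.000000+5.000000+-5.000000=0.0000
k=2 src: inc=-5.000000, refl=-5.000000·-1.000000=5.0000; V=5.000000+-5.000000+5.000000=5.0000
k=3 load: inc=5.000000, refl=5.000000·-1.000000=-5.0000; V=0.000000+5.000000+-5.000000=0.0000
k=4 src: inc=-5.000000, refl=-5.000000·-1.000000=5.0000; V=5.000000+-5.000000+5.000000=5.0000
k=5 load: inc=5.000000, refl=5.000000·-1.000000=-5.0000; V=0.000000+5.000000+-5.000000=0.0000
k=6 src: inc=-5.000000, refl=-5.000000·-1.000000=5.0000; V=5.000000+-5.000000+5.000000=5.0000
k=7 load: inc=5.000000, refl=5.000000·-1.000000=-5.0000; V=0.000000+5.000000+-5.000000=0.0000
k=8 src: inc=-5.000000, refl=-5.000000·-1.000000=5.0000; V=5.000000+-5.000000+5.000000=5.0000
k=9 load: inc=5.000000, refl=5.000000·-1.000000=-5.0000; V=0.000000+5.000000+-5.000000=0.0000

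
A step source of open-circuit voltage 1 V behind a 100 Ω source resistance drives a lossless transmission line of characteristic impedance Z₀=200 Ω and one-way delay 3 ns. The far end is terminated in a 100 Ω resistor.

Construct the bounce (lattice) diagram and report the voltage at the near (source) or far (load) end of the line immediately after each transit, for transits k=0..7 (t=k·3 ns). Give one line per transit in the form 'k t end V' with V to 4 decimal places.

Γ_L=-0.333333, Γ_S=-0.333333; launch V₁=1·200/300=0.666667
k=0 src: V=0.6667
k=1 load: inc=0.666667, refl=0.666667·-0.333333=-0.2222; V=0.000000+0.666667+-0.222222=0.4444
k=2 src: inc=-0.222222, refl=-0.222222·-0.333333=0.0741; V=0.666667+-0.222222+0.074074=0.5185
k=3 load: inc=0.074074, refl=0.074074·-0.333333=-0.0247; V=0.444444+0.074074+-0.024691=0.4938
k=4 src: inc=-0.024691, refl=-0.024691·-0.333333=0.0082; V=0.518519+-0.024691+0.008230=0.5021
k=5 load: inc=0.008230, refl=0.008230·-0.333333=-0.0027; V=0.493827+0.008230+-0.002743=0.4993
k=6 src: inc=-0.002743, refl=-0.002743·-0.333333=0.0009; V=0.502058+-0.002743+0.000914=0.5002
k=7 load: inc=0.000914, refl=0.000914·-0.333333=-0.0003; V=0.499314+0.000914+-0.000305=0.4999

0 0 source 0.6667
1 3 load 0.4444
2 6 source 0.5185
3 9 load 0.4938
4 12 source 0.5021
5 15 load 0.4993
6 18 source 0.5002
7 21 load 0.4999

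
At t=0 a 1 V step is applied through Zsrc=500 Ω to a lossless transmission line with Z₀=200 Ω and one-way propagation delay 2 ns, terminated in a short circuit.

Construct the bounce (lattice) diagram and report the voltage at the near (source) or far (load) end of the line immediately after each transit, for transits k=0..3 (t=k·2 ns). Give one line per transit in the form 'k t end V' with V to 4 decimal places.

0 0 source 0.2857
1 2 load 0.0000
2 4 source -0.1224
3 6 load 0.0000

Γ_L=-1.000000, Γ_S=0.428571; launch V₁=1·200/700=0.285714
k=0 src: V=0.2857
k=1 load: inc=0.285714, refl=0.285714·-1.000000=-0.2857; V=0.000000+0.285714+-0.285714=0.0000
k=2 src: inc=-0.285714, refl=-0.285714·0.428571=-0.1224; V=0.285714+-0.285714+-0.122449=-0.1224
k=3 load: inc=-0.122449, refl=-0.122449·-1.000000=0.1224; V=0.000000+-0.122449+0.122449=0.0000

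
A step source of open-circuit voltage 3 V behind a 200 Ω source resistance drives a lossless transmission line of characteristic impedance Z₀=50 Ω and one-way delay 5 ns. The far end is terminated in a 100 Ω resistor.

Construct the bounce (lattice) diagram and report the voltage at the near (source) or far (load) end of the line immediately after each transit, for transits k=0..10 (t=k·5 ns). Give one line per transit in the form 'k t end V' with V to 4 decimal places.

Γ_L=0.333333, Γ_S=0.600000; launch V₁=3·50/250=0.600000
k=0 src: V=0.6000
k=1 load: inc=0.600000, refl=0.600000·0.333333=0.2000; V=0.000000+0.600000+0.200000=0.8000
k=2 src: inc=0.200000, refl=0.200000·0.600000=0.1200; V=0.600000+0.200000+0.120000=0.9200
k=3 load: inc=0.120000, refl=0.120000·0.333333=0.0400; V=0.800000+0.120000+0.040000=0.9600
k=4 src: inc=0.040000, refl=0.040000·0.600000=0.0240; V=0.920000+0.040000+0.024000=0.9840
k=5 load: inc=0.024000, refl=0.024000·0.333333=0.0080; V=0.960000+0.024000+0.008000=0.9920
k=6 src: inc=0.008000, refl=0.008000·0.600000=0.0048; V=0.984000+0.008000+0.004800=0.9968
k=7 load: inc=0.004800, refl=0.004800·0.333333=0.0016; V=0.992000+0.004800+0.001600=0.9984
k=8 src: inc=0.001600, refl=0.001600·0.600000=0.0010; V=0.996800+0.001600+0.000960=0.9994
k=9 load: inc=0.000960, refl=0.000960·0.333333=0.0003; V=0.998400+0.000960+0.000320=0.9997
k=10 src: inc=0.000320, refl=0.000320·0.600000=0.0002; V=0.999360+0.000320+0.000192=0.9999

0 0 source 0.6000
1 5 load 0.8000
2 10 source 0.9200
3 15 load 0.9600
4 20 source 0.9840
5 25 load 0.9920
6 30 source 0.9968
7 35 load 0.9984
8 40 source 0.9994
9 45 load 0.9997
10 50 source 0.9999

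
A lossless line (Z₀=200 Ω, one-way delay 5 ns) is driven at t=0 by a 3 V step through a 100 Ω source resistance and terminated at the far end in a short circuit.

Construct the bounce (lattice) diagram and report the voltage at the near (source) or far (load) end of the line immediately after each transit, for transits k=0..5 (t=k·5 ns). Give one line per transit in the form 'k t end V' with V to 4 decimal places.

Γ_L=-1.000000, Γ_S=-0.333333; launch V₁=3·200/300=2.000000
k=0 src: V=2.0000
k=1 load: inc=2.000000, refl=2.000000·-1.000000=-2.0000; V=0.000000+2.000000+-2.000000=0.0000
k=2 src: inc=-2.000000, refl=-2.000000·-0.333333=0.6667; V=2.000000+-2.000000+0.666667=0.6667
k=3 load: inc=0.666667, refl=0.666667·-1.000000=-0.6667; V=0.000000+0.666667+-0.666667=0.0000
k=4 src: inc=-0.666667, refl=-0.666667·-0.333333=0.2222; V=0.666667+-0.666667+0.222222=0.2222
k=5 load: inc=0.222222, refl=0.222222·-1.000000=-0.2222; V=0.000000+0.222222+-0.222222=0.0000

0 0 source 2.0000
1 5 load 0.0000
2 10 source 0.6667
3 15 load 0.0000
4 20 source 0.2222
5 25 load 0.0000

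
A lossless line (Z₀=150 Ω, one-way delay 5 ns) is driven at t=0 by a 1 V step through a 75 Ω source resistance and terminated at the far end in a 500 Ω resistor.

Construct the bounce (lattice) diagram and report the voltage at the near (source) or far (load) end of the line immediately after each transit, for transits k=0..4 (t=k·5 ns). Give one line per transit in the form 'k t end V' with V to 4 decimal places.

Γ_L=0.538462, Γ_S=-0.333333; launch V₁=1·150/225=0.666667
k=0 src: V=0.6667
k=1 load: inc=0.666667, refl=0.666667·0.538462=0.3590; V=0.000000+0.666667+0.358974=1.0256
k=2 src: inc=0.358974, refl=0.358974·-0.333333=-0.1197; V=0.666667+0.358974+-0.119658=0.9060
k=3 load: inc=-0.119658, refl=-0.119658·0.538462=-0.0644; V=1.025641+-0.119658+-0.064431=0.8416
k=4 src: inc=-0.064431, refl=-0.064431·-0.333333=0.0215; V=0.905983+-0.064431+0.021477=0.8630

0 0 source 0.6667
1 5 load 1.0256
2 10 source 0.9060
3 15 load 0.8416
4 20 source 0.8630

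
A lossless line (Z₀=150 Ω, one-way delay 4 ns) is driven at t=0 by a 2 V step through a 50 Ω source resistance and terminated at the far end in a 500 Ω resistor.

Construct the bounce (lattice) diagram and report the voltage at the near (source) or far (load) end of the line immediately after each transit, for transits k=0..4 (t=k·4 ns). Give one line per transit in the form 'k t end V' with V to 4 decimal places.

0 0 source 1.5000
1 4 load 2.3077
2 8 source 1.9038
3 12 load 1.6864
4 16 source 1.7951

Γ_L=0.538462, Γ_S=-0.500000; launch V₁=2·150/200=1.500000
k=0 src: V=1.5000
k=1 load: inc=1.500000, refl=1.500000·0.538462=0.8077; V=0.000000+1.500000+0.807692=2.3077
k=2 src: inc=0.807692, refl=0.807692·-0.500000=-0.4038; V=1.500000+0.807692+-0.403846=1.9038
k=3 load: inc=-0.403846, refl=-0.403846·0.538462=-0.2175; V=2.307692+-0.403846+-0.217456=1.6864
k=4 src: inc=-0.217456, refl=-0.217456·-0.500000=0.1087; V=1.903846+-0.217456+0.108728=1.7951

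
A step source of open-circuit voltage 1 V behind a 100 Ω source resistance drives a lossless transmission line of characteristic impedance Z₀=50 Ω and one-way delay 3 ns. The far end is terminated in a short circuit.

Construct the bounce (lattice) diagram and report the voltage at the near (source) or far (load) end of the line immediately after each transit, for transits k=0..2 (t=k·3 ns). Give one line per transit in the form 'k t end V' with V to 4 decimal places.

Γ_L=-1.000000, Γ_S=0.333333; launch V₁=1·50/150=0.333333
k=0 src: V=0.3333
k=1 load: inc=0.333333, refl=0.333333·-1.000000=-0.3333; V=0.000000+0.333333+-0.333333=0.0000
k=2 src: inc=-0.333333, refl=-0.333333·0.333333=-0.1111; V=0.333333+-0.333333+-0.111111=-0.1111

0 0 source 0.3333
1 3 load 0.0000
2 6 source -0.1111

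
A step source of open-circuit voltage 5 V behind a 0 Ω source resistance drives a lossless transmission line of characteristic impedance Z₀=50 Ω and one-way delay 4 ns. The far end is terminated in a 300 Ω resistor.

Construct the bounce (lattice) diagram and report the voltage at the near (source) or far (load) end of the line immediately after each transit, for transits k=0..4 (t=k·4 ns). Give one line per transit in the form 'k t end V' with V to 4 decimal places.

Γ_L=0.714286, Γ_S=-1.000000; launch V₁=5·50/50=5.000000
k=0 src: V=5.0000
k=1 load: inc=5.000000, refl=5.000000·0.714286=3.5714; V=0.000000+5.000000+3.571429=8.5714
k=2 src: inc=3.571429, refl=3.571429·-1.000000=-3.5714; V=5.000000+3.571429+-3.571429=5.0000
k=3 load: inc=-3.571429, refl=-3.571429·0.714286=-2.5510; V=8.571429+-3.571429+-2.551020=2.4490
k=4 src: inc=-2.551020, refl=-2.551020·-1.000000=2.5510; V=5.000000+-2.551020+2.551020=5.0000

0 0 source 5.0000
1 4 load 8.5714
2 8 source 5.0000
3 12 load 2.4490
4 16 source 5.0000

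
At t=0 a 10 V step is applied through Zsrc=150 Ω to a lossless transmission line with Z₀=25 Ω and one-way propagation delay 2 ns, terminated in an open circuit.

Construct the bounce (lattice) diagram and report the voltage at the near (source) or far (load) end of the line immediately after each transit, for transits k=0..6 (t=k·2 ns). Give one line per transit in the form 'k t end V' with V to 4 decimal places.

Γ_L=1.000000, Γ_S=0.714286; launch V₁=10·25/175=1.428571
k=0 src: V=1.4286
k=1 load: inc=1.428571, refl=1.428571·1.000000=1.4286; V=0.000000+1.428571+1.428571=2.8571
k=2 src: inc=1.428571, refl=1.428571·0.714286=1.0204; V=1.428571+1.428571+1.020408=3.8776
k=3 load: inc=1.020408, refl=1.020408·1.000000=1.0204; V=2.857143+1.020408+1.020408=4.8980
k=4 src: inc=1.020408, refl=1.020408·0.714286=0.7289; V=3.877551+1.020408+0.728863=5.6268
k=5 load: inc=0.728863, refl=0.728863·1.000000=0.7289; V=4.897959+0.728863+0.728863=6.3557
k=6 src: inc=0.728863, refl=0.728863·0.714286=0.5206; V=5.626822+0.728863+0.520616=6.8763

0 0 source 1.4286
1 2 load 2.8571
2 4 source 3.8776
3 6 load 4.8980
4 8 source 5.6268
5 10 load 6.3557
6 12 source 6.8763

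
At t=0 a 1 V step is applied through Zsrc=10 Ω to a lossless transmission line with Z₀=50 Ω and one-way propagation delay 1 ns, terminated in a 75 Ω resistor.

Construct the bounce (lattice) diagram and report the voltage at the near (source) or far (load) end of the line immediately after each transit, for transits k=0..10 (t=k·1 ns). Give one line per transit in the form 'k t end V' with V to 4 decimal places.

0 0 source 0.8333
1 1 load 1.0000
2 2 source 0.8889
3 3 load 0.8667
4 4 source 0.8815
5 5 load 0.8844
6 6 source 0.8825
7 7 load 0.8821
8 8 source 0.8823
9 9 load 0.8824
10 10 source 0.8824

Γ_L=0.200000, Γ_S=-0.666667; launch V₁=1·50/60=0.833333
k=0 src: V=0.8333
k=1 load: inc=0.833333, refl=0.833333·0.200000=0.1667; V=0.000000+0.833333+0.166667=1.0000
k=2 src: inc=0.166667, refl=0.166667·-0.666667=-0.1111; V=0.833333+0.166667+-0.111111=0.8889
k=3 load: inc=-0.111111, refl=-0.111111·0.200000=-0.0222; V=1.000000+-0.111111+-0.022222=0.8667
k=4 src: inc=-0.022222, refl=-0.022222·-0.666667=0.0148; V=0.888889+-0.022222+0.014815=0.8815
k=5 load: inc=0.014815, refl=0.014815·0.200000=0.0030; V=0.866667+0.014815+0.002963=0.8844
k=6 src: inc=0.002963, refl=0.002963·-0.666667=-0.0020; V=0.881481+0.002963+-0.001975=0.8825
k=7 load: inc=-0.001975, refl=-0.001975·0.200000=-0.0004; V=0.884444+-0.001975+-0.000395=0.8821
k=8 src: inc=-0.000395, refl=-0.000395·-0.666667=0.0003; V=0.882469+-0.000395+0.000263=0.8823
k=9 load: inc=0.000263, refl=0.000263·0.200000=0.0001; V=0.882074+0.000263+0.000053=0.8824
k=10 src: inc=0.000053, refl=0.000053·-0.666667=-0.0000; V=0.882337+0.000053+-0.000035=0.8824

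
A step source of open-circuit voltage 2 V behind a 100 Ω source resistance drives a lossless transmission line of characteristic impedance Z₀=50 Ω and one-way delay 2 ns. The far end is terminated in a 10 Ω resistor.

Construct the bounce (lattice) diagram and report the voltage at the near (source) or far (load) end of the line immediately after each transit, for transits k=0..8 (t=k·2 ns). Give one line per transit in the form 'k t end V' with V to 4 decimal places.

Γ_L=-0.666667, Γ_S=0.333333; launch V₁=2·50/150=0.666667
k=0 src: V=0.6667
k=1 load: inc=0.666667, refl=0.666667·-0.666667=-0.4444; V=0.000000+0.666667+-0.444444=0.2222
k=2 src: inc=-0.444444, refl=-0.444444·0.333333=-0.1481; V=0.666667+-0.444444+-0.148148=0.0741
k=3 load: inc=-0.148148, refl=-0.148148·-0.666667=0.0988; V=0.222222+-0.148148+0.098765=0.1728
k=4 src: inc=0.098765, refl=0.098765·0.333333=0.0329; V=0.074074+0.098765+0.032922=0.2058
k=5 load: inc=0.032922, refl=0.032922·-0.666667=-0.0219; V=0.172840+0.032922+-0.021948=0.1838
k=6 src: inc=-0.021948, refl=-0.021948·0.333333=-0.0073; V=0.205761+-0.021948+-0.007316=0.1765
k=7 load: inc=-0.007316, refl=-0.007316·-0.666667=0.0049; V=0.183813+-0.007316+0.004877=0.1814
k=8 src: inc=0.004877, refl=0.004877·0.333333=0.0016; V=0.176497+0.004877+0.001626=0.1830

0 0 source 0.6667
1 2 load 0.2222
2 4 source 0.0741
3 6 load 0.1728
4 8 source 0.2058
5 10 load 0.1838
6 12 source 0.1765
7 14 load 0.1814
8 16 source 0.1830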